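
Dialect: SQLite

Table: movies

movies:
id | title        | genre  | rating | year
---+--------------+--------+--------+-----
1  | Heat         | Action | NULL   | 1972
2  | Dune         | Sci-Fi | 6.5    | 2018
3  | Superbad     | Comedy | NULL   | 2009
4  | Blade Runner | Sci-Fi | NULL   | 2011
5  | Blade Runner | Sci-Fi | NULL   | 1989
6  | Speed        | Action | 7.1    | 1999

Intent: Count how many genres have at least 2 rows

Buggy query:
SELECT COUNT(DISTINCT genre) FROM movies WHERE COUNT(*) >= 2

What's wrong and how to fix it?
Bug: WHERE filters individual rows, not groups, so a group-level COUNT is invalid there

Fix: Group first with HAVING COUNT(*) >= 2, then COUNT the resulting groups

Corrected query:
SELECT COUNT(*) FROM (SELECT genre FROM movies GROUP BY genre HAVING COUNT(*) >= 2)

Result:
COUNT(*)
--------
2       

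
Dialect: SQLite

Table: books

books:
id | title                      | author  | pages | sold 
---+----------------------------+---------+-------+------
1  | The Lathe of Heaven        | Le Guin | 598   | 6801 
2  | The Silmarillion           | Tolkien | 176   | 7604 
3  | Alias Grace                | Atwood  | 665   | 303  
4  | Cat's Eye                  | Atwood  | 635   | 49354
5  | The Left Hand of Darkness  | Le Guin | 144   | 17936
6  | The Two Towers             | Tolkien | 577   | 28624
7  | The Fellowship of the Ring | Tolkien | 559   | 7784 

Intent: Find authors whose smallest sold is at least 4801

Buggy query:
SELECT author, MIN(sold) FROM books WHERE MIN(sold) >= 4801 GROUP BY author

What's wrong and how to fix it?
Bug: Aggregates like MIN are computed per group after WHERE runs

Fix: Use HAVING for the per-group MIN condition

Corrected query:
SELECT author, MIN(sold) FROM books GROUP BY author HAVING MIN(sold) >= 4801

Result:
author  | MIN(sold)
--------+----------
Le Guin | 6801     
Tolkien | 7604     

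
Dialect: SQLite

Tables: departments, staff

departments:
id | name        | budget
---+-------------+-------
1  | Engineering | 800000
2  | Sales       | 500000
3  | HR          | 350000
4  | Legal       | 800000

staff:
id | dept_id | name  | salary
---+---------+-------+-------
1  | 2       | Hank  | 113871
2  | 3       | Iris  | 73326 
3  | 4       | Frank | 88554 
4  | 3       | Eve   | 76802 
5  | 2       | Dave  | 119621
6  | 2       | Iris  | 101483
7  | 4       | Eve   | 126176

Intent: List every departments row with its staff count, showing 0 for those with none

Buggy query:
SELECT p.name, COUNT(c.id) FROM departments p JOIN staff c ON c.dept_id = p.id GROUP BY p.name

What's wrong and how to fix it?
Bug: INNER JOIN drops departments rows that have no matching staff rows

Fix: Use LEFT JOIN so parents without children still appear (COUNT(c.id) gives 0)

Corrected query:
SELECT p.name, COUNT(c.id) FROM departments p LEFT JOIN staff c ON c.dept_id = p.id GROUP BY p.name

Result:
name        | COUNT(c.id)
------------+------------
Engineering | 0          
HR          | 2          
Legal       | 2          
Sales       | 3          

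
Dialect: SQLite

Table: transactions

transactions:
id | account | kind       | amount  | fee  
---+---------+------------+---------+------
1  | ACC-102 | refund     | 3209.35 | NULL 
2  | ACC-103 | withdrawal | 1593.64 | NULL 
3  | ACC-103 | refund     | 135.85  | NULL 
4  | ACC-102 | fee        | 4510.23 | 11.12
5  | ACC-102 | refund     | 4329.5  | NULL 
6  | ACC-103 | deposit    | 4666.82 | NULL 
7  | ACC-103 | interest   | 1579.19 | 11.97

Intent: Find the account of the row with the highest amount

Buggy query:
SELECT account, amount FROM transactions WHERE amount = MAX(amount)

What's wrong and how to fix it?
Bug: WHERE is evaluated per row; an aggregate over the whole table isn't defined there

Fix: Wrap MAX in a scalar subquery so WHERE compares against a single value

Corrected query:
SELECT account, amount FROM transactions WHERE amount = (SELECT MAX(amount) FROM transactions)

Result:
account | amount 
--------+--------
ACC-103 | 4666.82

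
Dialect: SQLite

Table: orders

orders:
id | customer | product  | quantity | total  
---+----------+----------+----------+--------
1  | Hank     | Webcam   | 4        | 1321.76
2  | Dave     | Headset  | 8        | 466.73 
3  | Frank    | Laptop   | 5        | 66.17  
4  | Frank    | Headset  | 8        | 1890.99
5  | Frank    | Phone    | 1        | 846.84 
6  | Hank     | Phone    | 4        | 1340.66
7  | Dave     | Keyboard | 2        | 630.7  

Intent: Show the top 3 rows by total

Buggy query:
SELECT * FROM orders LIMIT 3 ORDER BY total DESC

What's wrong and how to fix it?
Bug: LIMIT must come after ORDER BY

Fix: Sort with ORDER BY, then apply LIMIT

Corrected query:
SELECT * FROM orders ORDER BY total DESC LIMIT 3

Result:
id | customer | product | quantity | total  
---+----------+---------+----------+--------
4  | Frank    | Headset | 8        | 1890.99
6  | Hank     | Phone   | 4        | 1340.66
1  | Hank     | Webcam  | 4        | 1321.76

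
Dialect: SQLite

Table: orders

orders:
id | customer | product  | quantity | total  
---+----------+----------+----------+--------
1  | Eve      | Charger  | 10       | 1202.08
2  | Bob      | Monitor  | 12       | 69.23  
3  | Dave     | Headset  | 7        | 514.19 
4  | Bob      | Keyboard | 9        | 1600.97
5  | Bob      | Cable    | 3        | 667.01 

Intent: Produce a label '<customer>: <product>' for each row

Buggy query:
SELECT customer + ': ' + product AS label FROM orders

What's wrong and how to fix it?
Bug: '+' is numeric addition; on text columns SQLite converts them to 0 instead of concatenating

Fix: Replace + with || to concatenate text

Corrected query:
SELECT customer || ': ' || product AS label FROM orders

Result:
label        
-------------
Eve: Charger 
Bob: Monitor 
Dave: Headset
Bob: Keyboard
Bob: Cable   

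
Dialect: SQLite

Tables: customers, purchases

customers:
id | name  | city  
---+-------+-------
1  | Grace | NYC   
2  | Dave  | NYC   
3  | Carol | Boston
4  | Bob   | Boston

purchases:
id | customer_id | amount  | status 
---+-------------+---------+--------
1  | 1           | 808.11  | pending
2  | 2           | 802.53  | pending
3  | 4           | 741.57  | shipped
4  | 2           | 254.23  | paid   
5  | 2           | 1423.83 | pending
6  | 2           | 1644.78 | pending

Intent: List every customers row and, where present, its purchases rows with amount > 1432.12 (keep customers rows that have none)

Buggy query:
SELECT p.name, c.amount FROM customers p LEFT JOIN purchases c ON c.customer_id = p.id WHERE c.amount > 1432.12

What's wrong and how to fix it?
Bug: Filtering c.amount in WHERE discards the NULL rows produced by LEFT JOIN, turning it into an inner join

Fix: Move the right-table condition into the ON clause so unmatched parents are kept

Corrected query:
SELECT p.name, c.amount FROM customers p LEFT JOIN purchases c ON c.customer_id = p.id AND c.amount > 1432.12

Result:
name  | amount 
------+--------
Grace | NULL   
Dave  | 1644.78
Carol | NULL   
Bob   | NULL   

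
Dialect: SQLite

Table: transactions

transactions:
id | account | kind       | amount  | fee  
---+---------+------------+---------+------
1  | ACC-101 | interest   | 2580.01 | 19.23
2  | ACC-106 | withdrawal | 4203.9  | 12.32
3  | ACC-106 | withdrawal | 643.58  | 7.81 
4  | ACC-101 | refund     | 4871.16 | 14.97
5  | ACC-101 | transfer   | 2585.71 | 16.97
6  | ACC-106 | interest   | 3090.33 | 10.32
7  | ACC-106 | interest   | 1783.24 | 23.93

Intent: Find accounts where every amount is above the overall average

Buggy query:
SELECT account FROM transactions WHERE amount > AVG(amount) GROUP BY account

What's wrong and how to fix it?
Bug: AVG() is an aggregate; it can't sit directly in WHERE

Fix: Use a subquery for AVG and a HAVING MIN(...) filter so the condition holds for every row in the group

Corrected query:
SELECT account FROM transactions GROUP BY account HAVING MIN(amount) > (SELECT AVG(amount) FROM transactions)

Result:
(no rows)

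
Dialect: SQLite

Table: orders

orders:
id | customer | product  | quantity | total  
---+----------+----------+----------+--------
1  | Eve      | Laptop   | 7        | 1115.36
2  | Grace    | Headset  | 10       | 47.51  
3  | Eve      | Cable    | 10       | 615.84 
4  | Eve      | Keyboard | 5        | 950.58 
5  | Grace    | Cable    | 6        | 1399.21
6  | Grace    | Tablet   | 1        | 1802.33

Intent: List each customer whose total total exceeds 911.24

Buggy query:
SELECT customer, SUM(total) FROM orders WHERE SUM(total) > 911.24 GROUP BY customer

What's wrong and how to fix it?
Bug: SUM(total) is an aggregate, but WHERE filters rows before aggregation

Fix: Use HAVING (which filters groups after aggregation) instead of WHERE

Corrected query:
SELECT customer, SUM(total) FROM orders GROUP BY customer HAVING SUM(total) > 911.24

Result:
customer | SUM(total)
---------+-----------
Eve      | 2681.78   
Grace    | 3249.05   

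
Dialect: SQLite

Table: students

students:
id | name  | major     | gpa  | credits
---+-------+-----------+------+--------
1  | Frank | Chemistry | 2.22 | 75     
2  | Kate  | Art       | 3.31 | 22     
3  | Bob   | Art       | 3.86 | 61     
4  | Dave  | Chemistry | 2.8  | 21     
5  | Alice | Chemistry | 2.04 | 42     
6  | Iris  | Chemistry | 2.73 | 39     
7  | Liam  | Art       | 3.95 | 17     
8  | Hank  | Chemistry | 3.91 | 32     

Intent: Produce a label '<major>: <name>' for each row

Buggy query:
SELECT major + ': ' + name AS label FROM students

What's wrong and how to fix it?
Bug: '+' is numeric addition; on text columns SQLite converts them to 0 instead of concatenating

Fix: Use the || operator for string concatenation

Corrected query:
SELECT major || ': ' || name AS label FROM students

Result:
label           
----------------
Chemistry: Frank
Art: Kate       
Art: Bob        
Chemistry: Dave 
Chemistry: Alice
Chemistry: Iris 
Art: Liam       
Chemistry: Hank 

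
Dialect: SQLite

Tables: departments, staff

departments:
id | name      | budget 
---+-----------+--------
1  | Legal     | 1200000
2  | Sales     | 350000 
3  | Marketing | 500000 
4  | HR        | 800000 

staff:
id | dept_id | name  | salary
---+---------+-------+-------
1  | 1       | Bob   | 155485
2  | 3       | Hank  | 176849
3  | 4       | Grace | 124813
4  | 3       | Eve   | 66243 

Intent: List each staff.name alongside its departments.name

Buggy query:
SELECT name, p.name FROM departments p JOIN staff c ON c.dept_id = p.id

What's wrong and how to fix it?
Bug: 'name' exists in both joined tables, so the database can't tell which one is meant

Fix: Qualify the column with its table alias (c.name)

Corrected query:
SELECT c.name, p.name FROM departments p JOIN staff c ON c.dept_id = p.id

Result:
name  | name     
------+----------
Bob   | Legal    
Hank  | Marketing
Grace | HR       
Eve   | Marketing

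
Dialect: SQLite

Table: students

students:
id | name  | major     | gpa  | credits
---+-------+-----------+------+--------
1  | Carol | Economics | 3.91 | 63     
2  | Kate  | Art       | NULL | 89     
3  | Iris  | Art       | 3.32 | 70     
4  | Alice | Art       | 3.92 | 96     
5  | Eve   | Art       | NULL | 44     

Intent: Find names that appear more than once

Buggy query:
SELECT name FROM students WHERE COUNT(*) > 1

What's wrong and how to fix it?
Bug: COUNT(*) is an aggregate and cannot be used in WHERE

Fix: Group first, then use HAVING for the count condition

Corrected query:
SELECT name FROM students GROUP BY name HAVING COUNT(*) > 1

Result:
(no rows)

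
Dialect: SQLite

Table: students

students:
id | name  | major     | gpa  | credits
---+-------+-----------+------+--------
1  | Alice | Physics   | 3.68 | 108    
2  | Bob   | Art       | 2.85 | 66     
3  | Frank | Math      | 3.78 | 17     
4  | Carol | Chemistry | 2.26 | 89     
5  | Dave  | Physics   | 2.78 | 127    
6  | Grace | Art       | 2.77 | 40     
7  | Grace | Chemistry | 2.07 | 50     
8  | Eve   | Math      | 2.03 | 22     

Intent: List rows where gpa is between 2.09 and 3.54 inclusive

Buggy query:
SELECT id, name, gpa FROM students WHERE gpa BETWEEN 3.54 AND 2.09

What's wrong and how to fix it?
Bug: BETWEEN expects the lower bound first; with 3.54 AND 2.09 the range is empty

Fix: Write BETWEEN 2.09 AND 3.54

Corrected query:
SELECT id, name, gpa FROM students WHERE gpa BETWEEN 2.09 AND 3.54

Result:
id | name  | gpa 
---+-------+-----
2  | Bob   | 2.85
4  | Carol | 2.26
5  | Dave  | 2.78
6  | Grace | 2.77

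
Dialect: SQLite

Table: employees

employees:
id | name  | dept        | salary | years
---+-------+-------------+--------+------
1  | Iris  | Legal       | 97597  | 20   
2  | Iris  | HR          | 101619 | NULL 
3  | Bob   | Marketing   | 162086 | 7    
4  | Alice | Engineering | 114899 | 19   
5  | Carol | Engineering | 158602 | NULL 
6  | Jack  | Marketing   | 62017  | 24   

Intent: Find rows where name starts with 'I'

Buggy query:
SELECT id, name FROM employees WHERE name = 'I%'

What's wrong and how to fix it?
Bug: Wildcards only work with LIKE; '=' treats '%' as a literal character

Fix: Replace '=' with LIKE so 'I%' is treated as a pattern

Corrected query:
SELECT id, name FROM employees WHERE name LIKE 'I%'

Result:
id | name
---+-----
1  | Iris
2  | Iris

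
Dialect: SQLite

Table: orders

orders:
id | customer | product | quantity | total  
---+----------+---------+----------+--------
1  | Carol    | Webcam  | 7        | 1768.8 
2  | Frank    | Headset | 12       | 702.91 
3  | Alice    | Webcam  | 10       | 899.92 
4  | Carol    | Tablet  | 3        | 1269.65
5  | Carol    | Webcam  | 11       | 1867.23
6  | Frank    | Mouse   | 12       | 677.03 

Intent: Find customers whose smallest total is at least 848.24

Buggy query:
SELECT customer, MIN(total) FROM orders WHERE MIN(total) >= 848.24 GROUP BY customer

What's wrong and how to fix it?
Bug: MIN() in WHERE is a misuse of aggregate

Fix: Use HAVING for the per-group MIN condition

Corrected query:
SELECT customer, MIN(total) FROM orders GROUP BY customer HAVING MIN(total) >= 848.24

Result:
customer | MIN(total)
---------+-----------
Alice    | 899.92    
Carol    | 1269.65   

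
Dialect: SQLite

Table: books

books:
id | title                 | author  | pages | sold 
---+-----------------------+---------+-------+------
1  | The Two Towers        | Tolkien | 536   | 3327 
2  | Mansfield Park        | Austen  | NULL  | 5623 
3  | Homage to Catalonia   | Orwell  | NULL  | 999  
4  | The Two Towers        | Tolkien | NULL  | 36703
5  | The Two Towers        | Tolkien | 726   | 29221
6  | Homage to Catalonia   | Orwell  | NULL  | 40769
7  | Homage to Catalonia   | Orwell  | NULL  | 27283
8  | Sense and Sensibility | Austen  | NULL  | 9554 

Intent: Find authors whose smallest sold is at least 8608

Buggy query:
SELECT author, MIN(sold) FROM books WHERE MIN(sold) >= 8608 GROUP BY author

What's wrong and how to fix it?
Bug: Aggregates like MIN are computed per group after WHERE runs

Fix: Replace WHERE with HAVING after the GROUP BY

Corrected query:
SELECT author, MIN(sold) FROM books GROUP BY author HAVING MIN(sold) >= 8608

Result:
(no rows)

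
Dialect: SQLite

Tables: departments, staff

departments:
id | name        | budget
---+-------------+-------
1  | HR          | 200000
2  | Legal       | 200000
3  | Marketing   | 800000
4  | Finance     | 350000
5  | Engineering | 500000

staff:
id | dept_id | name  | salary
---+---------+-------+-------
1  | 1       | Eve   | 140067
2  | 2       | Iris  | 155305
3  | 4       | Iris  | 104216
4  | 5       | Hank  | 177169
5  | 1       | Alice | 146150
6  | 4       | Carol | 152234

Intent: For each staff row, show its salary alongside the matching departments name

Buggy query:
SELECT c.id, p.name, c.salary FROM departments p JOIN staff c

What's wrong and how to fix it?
Bug: Missing join condition: each staff row is matched to all departments rows instead of just its own

Fix: Specify the join condition linking the foreign key to the parent id

Corrected query:
SELECT c.id, p.name, c.salary FROM departments p JOIN staff c ON c.dept_id = p.id

Result:
id | name        | salary
---+-------------+-------
1  | HR          | 140067
2  | Legal       | 155305
3  | Finance     | 104216
4  | Engineering | 177169
5  | HR          | 146150
6  | Finance     | 152234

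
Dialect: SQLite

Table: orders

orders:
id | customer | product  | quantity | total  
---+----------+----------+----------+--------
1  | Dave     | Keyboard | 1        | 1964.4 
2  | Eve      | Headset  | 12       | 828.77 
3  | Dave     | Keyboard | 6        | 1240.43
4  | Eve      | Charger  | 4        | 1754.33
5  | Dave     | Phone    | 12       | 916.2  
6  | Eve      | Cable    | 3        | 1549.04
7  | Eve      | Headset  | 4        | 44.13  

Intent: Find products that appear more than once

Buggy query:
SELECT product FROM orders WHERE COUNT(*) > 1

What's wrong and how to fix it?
Bug: WHERE can't reference COUNT(*); aggregates are computed after WHERE

Fix: Group first, then use HAVING for the count condition

Corrected query:
SELECT product FROM orders GROUP BY product HAVING COUNT(*) > 1

Result:
product 
--------
Headset 
Keyboard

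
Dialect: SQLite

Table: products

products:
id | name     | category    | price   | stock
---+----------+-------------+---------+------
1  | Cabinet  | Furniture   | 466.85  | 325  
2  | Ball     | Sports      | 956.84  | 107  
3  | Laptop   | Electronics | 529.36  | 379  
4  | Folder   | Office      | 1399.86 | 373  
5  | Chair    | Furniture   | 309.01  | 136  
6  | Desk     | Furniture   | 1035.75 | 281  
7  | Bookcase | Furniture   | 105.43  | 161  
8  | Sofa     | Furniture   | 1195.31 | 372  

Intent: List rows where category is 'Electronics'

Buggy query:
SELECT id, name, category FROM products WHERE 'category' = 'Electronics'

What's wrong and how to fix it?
Bug: Single quotes denote string literals in SQL; the column name is being compared as a constant string

Fix: Reference the column as category without single quotes

Corrected query:
SELECT id, name, category FROM products WHERE category = 'Electronics'

Result:
id | name   | category   
---+--------+------------
3  | Laptop | Electronics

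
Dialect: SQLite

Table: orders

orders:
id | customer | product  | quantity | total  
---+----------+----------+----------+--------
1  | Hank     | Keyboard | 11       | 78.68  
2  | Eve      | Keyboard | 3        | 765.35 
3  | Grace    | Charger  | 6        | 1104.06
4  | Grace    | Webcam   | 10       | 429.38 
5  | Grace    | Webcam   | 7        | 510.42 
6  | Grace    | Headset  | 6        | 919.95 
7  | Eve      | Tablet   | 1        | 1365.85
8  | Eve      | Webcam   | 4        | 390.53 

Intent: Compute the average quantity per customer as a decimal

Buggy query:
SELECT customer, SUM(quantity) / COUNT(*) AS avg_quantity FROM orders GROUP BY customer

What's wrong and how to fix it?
Bug: Both operands are integers, so '/' performs integer division and truncates

Fix: Cast one side to REAL so the division keeps the fractional part

Corrected query:
SELECT customer, SUM(quantity) * 1.0 / COUNT(*) AS avg_quantity FROM orders GROUP BY customer

Result:
customer | avg_quantity
---------+-------------
Eve      | 2.666667    
Grace    | 7.25        
Hank     | 11          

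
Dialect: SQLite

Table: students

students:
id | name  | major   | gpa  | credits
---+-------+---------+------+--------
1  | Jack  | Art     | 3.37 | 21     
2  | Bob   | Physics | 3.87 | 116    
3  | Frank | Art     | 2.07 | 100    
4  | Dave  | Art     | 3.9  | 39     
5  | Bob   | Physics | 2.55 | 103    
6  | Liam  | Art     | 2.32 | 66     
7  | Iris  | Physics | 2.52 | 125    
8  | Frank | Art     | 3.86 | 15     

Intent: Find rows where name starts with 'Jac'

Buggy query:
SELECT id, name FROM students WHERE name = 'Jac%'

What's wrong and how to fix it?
Bug: Wildcards only work with LIKE; '=' treats '%' as a literal character

Fix: Replace '=' with LIKE so 'Jac%' is treated as a pattern

Corrected query:
SELECT id, name FROM students WHERE name LIKE 'Jac%'

Result:
id | name
---+-----
1  | Jack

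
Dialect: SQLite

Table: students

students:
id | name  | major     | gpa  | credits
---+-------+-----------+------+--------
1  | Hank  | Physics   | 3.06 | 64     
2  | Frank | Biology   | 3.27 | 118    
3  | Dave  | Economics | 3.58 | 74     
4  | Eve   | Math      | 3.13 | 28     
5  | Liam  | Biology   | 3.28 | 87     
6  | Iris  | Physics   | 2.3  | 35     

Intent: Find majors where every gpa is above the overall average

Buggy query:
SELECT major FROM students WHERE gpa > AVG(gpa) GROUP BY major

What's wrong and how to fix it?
Bug: AVG() is an aggregate; it can't sit directly in WHERE

Fix: Compute the overall average in a scalar subquery and compare each group's MIN against it in HAVING

Corrected query:
SELECT major FROM students GROUP BY major HAVING MIN(gpa) > (SELECT AVG(gpa) FROM students)

Result:
major    
---------
Biology  
Economics
Math     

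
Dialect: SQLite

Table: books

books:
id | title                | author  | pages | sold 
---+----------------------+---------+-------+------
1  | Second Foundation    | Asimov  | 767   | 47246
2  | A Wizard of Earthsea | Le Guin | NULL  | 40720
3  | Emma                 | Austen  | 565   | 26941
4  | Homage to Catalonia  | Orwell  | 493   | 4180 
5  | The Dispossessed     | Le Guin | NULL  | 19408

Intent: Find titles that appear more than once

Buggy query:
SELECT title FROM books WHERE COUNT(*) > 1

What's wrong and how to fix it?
Bug: WHERE can't reference COUNT(*); aggregates are computed after WHERE

Fix: Group first, then use HAVING for the count condition

Corrected query:
SELECT title FROM books GROUP BY title HAVING COUNT(*) > 1

Result:
(no rows)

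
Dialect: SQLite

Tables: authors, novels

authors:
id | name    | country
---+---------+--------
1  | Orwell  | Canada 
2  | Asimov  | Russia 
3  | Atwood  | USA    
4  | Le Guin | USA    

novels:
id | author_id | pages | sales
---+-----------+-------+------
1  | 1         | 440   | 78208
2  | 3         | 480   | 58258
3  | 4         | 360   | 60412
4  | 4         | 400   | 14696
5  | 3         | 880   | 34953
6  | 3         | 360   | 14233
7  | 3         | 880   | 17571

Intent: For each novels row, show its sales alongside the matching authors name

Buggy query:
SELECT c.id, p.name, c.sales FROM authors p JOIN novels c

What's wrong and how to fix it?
Bug: JOIN with no ON clause produces a cartesian product; every novels row pairs with every authors row

Fix: Add ON c.author_id = p.id to the JOIN

Corrected query:
SELECT c.id, p.name, c.sales FROM authors p JOIN novels c ON c.author_id = p.id

Result:
id | name    | sales
---+---------+------
1  | Orwell  | 78208
2  | Atwood  | 58258
3  | Le Guin | 60412
4  | Le Guin | 14696
5  | Atwood  | 34953
6  | Atwood  | 14233
7  | Atwood  | 17571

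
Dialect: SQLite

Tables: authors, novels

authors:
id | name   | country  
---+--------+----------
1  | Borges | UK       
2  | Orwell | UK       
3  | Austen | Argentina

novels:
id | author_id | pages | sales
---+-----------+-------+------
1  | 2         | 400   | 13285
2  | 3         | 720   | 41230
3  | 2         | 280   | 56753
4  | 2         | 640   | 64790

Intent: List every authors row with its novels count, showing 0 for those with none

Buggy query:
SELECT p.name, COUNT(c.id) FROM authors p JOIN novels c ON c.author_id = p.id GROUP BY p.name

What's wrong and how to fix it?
Bug: An inner join excludes parents with zero children

Fix: Switch to LEFT JOIN to retain unmatched parent rows

Corrected query:
SELECT p.name, COUNT(c.id) FROM authors p LEFT JOIN novels c ON c.author_id = p.id GROUP BY p.name

Result:
name   | COUNT(c.id)
-------+------------
Austen | 1          
Borges | 0          
Orwell | 3          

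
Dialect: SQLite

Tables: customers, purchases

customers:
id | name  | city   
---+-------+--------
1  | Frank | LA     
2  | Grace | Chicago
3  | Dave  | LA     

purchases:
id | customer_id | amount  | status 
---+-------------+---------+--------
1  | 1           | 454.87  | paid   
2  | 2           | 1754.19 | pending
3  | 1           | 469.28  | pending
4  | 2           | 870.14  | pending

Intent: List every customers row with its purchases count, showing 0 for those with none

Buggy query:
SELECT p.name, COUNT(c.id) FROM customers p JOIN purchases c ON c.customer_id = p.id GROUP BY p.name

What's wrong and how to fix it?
Bug: INNER JOIN drops customers rows that have no matching purchases rows

Fix: Switch to LEFT JOIN to retain unmatched parent rows

Corrected query:
SELECT p.name, COUNT(c.id) FROM customers p LEFT JOIN purchases c ON c.customer_id = p.id GROUP BY p.name

Result:
name  | COUNT(c.id)
------+------------
Dave  | 0          
Frank | 2          
Grace | 2          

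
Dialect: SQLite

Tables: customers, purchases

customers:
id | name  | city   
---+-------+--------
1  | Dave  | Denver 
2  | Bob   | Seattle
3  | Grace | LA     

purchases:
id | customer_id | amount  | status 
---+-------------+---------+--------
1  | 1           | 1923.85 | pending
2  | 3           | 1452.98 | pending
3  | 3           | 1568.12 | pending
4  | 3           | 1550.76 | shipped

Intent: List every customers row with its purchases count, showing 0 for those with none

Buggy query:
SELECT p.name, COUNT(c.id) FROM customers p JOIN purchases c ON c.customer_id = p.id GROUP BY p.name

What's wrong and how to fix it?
Bug: INNER JOIN drops customers rows that have no matching purchases rows

Fix: Use LEFT JOIN so parents without children still appear (COUNT(c.id) gives 0)

Corrected query:
SELECT p.name, COUNT(c.id) FROM customers p LEFT JOIN purchases c ON c.customer_id = p.id GROUP BY p.name

Result:
name  | COUNT(c.id)
------+------------
Bob   | 0          
Dave  | 1          
Grace | 3          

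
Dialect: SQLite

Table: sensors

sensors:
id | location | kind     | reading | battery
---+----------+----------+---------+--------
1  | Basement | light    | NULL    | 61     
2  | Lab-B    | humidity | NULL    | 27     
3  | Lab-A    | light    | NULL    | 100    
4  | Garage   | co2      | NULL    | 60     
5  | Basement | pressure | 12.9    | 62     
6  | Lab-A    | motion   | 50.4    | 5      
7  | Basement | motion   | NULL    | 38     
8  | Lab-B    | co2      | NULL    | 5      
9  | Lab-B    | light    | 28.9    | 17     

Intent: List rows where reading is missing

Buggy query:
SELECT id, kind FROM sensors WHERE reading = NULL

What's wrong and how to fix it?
Bug: Comparing to NULL with '=' never matches; NULL = NULL is unknown, not true

Fix: Use IS NULL to test for NULL

Corrected query:
SELECT id, kind FROM sensors WHERE reading IS NULL

Result:
id | kind    
---+---------
1  | light   
2  | humidity
3  | light   
4  | co2     
7  | motion  
8  | co2     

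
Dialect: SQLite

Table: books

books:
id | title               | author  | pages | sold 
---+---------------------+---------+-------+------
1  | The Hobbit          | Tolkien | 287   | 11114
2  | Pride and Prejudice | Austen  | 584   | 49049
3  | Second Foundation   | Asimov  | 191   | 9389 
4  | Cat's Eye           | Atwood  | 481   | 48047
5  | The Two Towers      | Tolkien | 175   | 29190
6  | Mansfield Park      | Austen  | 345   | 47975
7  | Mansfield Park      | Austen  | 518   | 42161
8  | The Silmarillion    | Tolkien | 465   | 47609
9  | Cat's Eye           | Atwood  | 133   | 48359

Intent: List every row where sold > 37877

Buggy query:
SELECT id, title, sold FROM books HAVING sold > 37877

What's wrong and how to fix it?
Bug: HAVING filters the output of aggregation, but this query has no GROUP BY and no aggregate functions, so SQLite rejects it (HAVING clause on a non-aggregate query); the condition here is per row

Fix: Replace HAVING with WHERE since the condition applies to individual rows

Corrected query:
SELECT id, title, sold FROM books WHERE sold > 37877

Result:
id | title               | sold 
---+---------------------+------
2  | Pride and Prejudice | 49049
4  | Cat's Eye           | 48047
6  | Mansfield Park      | 47975
7  | Mansfield Park      | 42161
8  | The Silmarillion    | 47609
9  | Cat's Eye           | 48359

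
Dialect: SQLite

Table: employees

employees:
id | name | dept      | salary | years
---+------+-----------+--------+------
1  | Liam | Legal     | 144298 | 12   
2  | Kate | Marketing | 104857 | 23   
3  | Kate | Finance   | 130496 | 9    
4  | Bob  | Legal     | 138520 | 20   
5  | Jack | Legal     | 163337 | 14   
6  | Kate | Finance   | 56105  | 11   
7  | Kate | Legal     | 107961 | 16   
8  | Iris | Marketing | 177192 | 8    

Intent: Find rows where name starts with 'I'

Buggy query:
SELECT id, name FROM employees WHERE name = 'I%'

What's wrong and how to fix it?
Bug: Wildcards only work with LIKE; '=' treats '%' as a literal character

Fix: Use LIKE for wildcard pattern matching

Corrected query:
SELECT id, name FROM employees WHERE name LIKE 'I%'

Result:
id | name
---+-----
8  | Iris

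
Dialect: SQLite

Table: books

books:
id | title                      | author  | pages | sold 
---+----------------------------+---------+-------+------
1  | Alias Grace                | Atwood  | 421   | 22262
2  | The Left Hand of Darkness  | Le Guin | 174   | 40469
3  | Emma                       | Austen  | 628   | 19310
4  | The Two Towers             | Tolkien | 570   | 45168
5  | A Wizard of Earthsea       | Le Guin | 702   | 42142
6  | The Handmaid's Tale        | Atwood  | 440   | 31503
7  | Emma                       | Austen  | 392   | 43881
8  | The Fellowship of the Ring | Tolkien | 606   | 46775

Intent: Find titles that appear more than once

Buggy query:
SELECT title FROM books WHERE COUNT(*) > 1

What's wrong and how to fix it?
Bug: COUNT(*) is an aggregate and cannot be used in WHERE

Fix: GROUP BY title, then filter groups with HAVING COUNT(*) > 1

Corrected query:
SELECT title FROM books GROUP BY title HAVING COUNT(*) > 1

Result:
title
-----
Emma 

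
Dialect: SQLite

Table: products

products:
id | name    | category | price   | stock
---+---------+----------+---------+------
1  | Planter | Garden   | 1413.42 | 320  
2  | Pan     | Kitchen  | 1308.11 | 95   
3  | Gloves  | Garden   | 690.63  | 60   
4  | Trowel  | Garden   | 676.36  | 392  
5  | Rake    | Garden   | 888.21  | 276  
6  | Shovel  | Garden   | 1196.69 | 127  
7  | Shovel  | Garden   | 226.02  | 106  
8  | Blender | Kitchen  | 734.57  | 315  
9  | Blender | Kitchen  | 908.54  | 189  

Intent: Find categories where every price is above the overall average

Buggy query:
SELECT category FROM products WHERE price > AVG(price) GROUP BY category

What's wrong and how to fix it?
Bug: WHERE evaluates per row before aggregation, so AVG() is unavailable

Fix: Use a subquery for AVG and a HAVING MIN(...) filter so the condition holds for every row in the group

Corrected query:
SELECT category FROM products GROUP BY category HAVING MIN(price) > (SELECT AVG(price) FROM products)

Result:
(no rows)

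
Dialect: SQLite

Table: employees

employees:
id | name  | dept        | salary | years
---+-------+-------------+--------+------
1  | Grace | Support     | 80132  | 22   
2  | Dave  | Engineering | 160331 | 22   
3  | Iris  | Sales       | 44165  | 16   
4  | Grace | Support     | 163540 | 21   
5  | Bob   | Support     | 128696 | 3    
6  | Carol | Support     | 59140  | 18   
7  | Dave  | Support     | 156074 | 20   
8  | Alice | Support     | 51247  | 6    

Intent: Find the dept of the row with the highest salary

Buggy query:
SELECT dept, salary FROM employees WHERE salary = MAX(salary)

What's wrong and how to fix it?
Bug: WHERE is evaluated per row; an aggregate over the whole table isn't defined there

Fix: Wrap MAX in a scalar subquery so WHERE compares against a single value

Corrected query:
SELECT dept, salary FROM employees WHERE salary = (SELECT MAX(salary) FROM employees)

Result:
dept    | salary
--------+-------
Support | 163540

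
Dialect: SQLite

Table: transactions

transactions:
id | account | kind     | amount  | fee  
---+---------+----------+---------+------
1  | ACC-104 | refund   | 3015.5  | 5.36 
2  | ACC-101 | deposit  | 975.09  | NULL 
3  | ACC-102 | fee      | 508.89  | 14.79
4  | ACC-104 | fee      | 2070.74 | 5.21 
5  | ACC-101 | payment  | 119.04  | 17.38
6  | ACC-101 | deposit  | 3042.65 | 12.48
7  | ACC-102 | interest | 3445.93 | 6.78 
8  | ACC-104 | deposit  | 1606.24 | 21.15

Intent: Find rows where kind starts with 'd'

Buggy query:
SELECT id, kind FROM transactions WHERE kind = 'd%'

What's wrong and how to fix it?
Bug: Wildcards only work with LIKE; '=' treats '%' as a literal character

Fix: Use LIKE for wildcard pattern matching

Corrected query:
SELECT id, kind FROM transactions WHERE kind LIKE 'd%'

Result:
id | kind   
---+--------
2  | deposit
6  | deposit
8  | deposit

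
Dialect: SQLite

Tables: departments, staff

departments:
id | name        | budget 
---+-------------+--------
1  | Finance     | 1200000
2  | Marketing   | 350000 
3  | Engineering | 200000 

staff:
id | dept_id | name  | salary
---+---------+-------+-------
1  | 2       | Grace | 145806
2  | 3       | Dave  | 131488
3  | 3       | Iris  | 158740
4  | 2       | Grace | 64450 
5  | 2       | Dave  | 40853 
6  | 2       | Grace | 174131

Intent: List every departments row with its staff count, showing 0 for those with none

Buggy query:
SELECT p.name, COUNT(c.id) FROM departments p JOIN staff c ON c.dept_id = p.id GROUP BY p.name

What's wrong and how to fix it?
Bug: An inner join excludes parents with zero children

Fix: Switch to LEFT JOIN to retain unmatched parent rows

Corrected query:
SELECT p.name, COUNT(c.id) FROM departments p LEFT JOIN staff c ON c.dept_id = p.id GROUP BY p.name

Result:
name        | COUNT(c.id)
------------+------------
Engineering | 2          
Finance     | 0          
Marketing   | 4          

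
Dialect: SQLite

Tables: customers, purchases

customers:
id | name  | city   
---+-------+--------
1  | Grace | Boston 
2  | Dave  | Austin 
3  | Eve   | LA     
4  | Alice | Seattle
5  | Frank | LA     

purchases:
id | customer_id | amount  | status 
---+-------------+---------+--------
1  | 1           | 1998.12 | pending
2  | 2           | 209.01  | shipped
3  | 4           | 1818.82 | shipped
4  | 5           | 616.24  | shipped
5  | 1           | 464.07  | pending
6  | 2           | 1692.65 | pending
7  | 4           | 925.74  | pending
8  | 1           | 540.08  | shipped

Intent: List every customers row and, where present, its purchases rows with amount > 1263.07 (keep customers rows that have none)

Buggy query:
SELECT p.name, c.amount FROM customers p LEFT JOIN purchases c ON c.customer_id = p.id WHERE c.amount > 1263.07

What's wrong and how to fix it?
Bug: Filtering c.amount in WHERE discards the NULL rows produced by LEFT JOIN, turning it into an inner join

Fix: Move the right-table condition into the ON clause so unmatched parents are kept

Corrected query:
SELECT p.name, c.amount FROM customers p LEFT JOIN purchases c ON c.customer_id = p.id AND c.amount > 1263.07

Result:
name  | amount 
------+--------
Grace | 1998.12
Dave  | 1692.65
Eve   | NULL   
Alice | 1818.82
Frank | NULL   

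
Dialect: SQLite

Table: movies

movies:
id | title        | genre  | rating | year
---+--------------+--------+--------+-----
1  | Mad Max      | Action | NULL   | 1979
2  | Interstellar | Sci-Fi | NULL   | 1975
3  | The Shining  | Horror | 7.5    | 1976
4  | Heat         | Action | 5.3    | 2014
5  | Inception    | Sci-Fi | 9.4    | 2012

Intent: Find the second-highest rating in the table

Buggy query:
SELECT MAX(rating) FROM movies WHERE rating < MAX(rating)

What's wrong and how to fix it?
Bug: The inner MAX is an aggregate inside WHERE, which is not allowed

Fix: Compute the overall MAX in a subquery, then take MAX of rows below it

Corrected query:
SELECT MAX(rating) FROM movies WHERE rating < (SELECT MAX(rating) FROM movies)

Result:
MAX(rating)
-----------
7.5        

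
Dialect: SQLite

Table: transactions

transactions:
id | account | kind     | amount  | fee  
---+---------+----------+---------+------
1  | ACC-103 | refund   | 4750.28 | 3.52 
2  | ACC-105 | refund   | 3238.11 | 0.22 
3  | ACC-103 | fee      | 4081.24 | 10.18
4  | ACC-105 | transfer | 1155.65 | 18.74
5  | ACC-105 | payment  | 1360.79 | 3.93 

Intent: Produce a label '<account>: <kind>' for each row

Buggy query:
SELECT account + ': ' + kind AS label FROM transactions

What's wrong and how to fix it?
Bug: '+' is numeric addition; on text columns SQLite converts them to 0 instead of concatenating

Fix: Replace + with || to concatenate text

Corrected query:
SELECT account || ': ' || kind AS label FROM transactions

Result:
label            
-----------------
ACC-103: refund  
ACC-105: refund  
ACC-103: fee     
ACC-105: transfer
ACC-105: payment 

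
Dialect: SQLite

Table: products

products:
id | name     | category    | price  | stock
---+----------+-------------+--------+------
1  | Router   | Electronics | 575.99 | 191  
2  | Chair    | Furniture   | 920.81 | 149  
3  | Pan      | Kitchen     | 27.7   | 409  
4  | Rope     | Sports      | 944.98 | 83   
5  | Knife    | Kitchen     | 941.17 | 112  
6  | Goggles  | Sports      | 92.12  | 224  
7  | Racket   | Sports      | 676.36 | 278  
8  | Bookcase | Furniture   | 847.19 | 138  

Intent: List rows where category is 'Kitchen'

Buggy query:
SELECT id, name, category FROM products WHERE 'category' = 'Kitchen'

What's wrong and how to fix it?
Bug: 'category' in single quotes is a string literal, not the column; the comparison is literal-vs-literal and never true

Fix: Remove the quotes around the column name (or use double quotes for an identifier)

Corrected query:
SELECT id, name, category FROM products WHERE category = 'Kitchen'

Result:
id | name  | category
---+-------+---------
3  | Pan   | Kitchen 
5  | Knife | Kitchen 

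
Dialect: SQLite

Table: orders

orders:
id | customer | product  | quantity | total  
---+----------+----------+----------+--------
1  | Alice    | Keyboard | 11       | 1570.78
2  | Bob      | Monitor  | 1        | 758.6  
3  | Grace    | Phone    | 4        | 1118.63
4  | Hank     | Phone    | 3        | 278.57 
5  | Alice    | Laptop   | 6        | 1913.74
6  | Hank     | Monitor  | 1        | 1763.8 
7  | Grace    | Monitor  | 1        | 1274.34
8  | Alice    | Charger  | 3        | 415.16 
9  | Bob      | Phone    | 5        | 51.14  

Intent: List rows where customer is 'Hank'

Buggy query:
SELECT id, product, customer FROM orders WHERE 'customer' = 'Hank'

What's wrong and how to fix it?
Bug: 'customer' in single quotes is a string literal, not the column; the comparison is literal-vs-literal and never true

Fix: Remove the quotes around the column name (or use double quotes for an identifier)

Corrected query:
SELECT id, product, customer FROM orders WHERE customer = 'Hank'

Result:
id | product | customer
---+---------+---------
4  | Phone   | Hank    
6  | Monitor | Hank    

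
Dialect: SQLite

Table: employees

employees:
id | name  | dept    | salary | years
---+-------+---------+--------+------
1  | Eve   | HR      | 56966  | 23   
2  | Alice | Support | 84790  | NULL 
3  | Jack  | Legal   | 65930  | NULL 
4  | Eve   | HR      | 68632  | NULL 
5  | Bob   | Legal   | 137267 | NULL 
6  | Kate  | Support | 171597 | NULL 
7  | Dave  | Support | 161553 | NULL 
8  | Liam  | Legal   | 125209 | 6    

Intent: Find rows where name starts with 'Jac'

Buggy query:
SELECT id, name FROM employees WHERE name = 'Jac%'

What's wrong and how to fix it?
Bug: Wildcards only work with LIKE; '=' treats '%' as a literal character

Fix: Replace '=' with LIKE so 'Jac%' is treated as a pattern

Corrected query:
SELECT id, name FROM employees WHERE name LIKE 'Jac%'

Result:
id | name
---+-----
3  | Jack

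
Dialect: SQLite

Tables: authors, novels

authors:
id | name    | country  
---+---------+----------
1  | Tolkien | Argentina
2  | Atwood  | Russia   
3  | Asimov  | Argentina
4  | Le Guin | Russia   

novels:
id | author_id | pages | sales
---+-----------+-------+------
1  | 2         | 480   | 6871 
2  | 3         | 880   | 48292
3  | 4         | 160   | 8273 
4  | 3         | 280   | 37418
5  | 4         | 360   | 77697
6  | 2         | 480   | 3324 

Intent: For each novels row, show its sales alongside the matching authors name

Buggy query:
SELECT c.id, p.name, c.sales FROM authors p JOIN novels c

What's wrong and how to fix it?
Bug: Missing join condition: each novels row is matched to all authors rows instead of just its own

Fix: Specify the join condition linking the foreign key to the parent id

Corrected query:
SELECT c.id, p.name, c.sales FROM authors p JOIN novels c ON c.author_id = p.id

Result:
id | name    | sales
---+---------+------
1  | Atwood  | 6871 
2  | Asimov  | 48292
3  | Le Guin | 8273 
4  | Asimov  | 37418
5  | Le Guin | 77697
6  | Atwood  | 3324 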